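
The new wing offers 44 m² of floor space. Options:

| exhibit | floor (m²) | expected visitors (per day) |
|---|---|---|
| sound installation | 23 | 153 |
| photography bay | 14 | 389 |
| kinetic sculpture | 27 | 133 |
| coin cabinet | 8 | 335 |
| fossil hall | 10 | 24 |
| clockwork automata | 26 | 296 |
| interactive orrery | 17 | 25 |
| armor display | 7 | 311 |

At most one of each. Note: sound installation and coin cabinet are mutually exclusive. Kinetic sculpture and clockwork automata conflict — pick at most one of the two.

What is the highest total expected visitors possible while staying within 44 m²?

1059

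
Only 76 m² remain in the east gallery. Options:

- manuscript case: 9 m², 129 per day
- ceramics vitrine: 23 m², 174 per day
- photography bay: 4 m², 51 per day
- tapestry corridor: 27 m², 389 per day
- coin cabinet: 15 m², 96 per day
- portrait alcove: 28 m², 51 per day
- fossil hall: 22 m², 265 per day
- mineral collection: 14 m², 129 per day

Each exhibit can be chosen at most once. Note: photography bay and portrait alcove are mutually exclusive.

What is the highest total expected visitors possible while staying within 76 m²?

Best packing: manuscript case + photography bay + tapestry corridor + fossil hall + mineral collection — 76 m², 963 total.
An exhaustive check of the 256 subsets confirms 963.

963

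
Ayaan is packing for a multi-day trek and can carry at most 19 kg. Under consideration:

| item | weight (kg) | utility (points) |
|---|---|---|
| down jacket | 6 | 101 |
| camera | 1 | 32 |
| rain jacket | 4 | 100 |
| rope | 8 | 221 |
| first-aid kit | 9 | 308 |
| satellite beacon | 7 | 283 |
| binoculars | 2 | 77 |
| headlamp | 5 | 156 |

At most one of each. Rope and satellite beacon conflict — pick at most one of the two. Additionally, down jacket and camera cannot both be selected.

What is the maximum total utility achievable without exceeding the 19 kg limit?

Density check — satellite beacon 40.43, binoculars 38.50, first-aid kit 34.22 are the best per kg.
Best packing: camera + first-aid kit + satellite beacon + binoculars — 19 kg, 700 total.

700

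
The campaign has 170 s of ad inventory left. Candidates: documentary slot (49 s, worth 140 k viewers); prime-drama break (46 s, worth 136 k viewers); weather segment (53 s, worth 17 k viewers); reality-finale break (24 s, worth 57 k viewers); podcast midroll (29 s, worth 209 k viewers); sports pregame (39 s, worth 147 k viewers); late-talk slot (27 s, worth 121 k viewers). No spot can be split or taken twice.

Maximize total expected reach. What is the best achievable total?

674

Density check — podcast midroll 7.21, late-talk slot 4.48, sports pregame 3.77, prime-drama break 2.96 are the best per s.
A density-first pass picks prime-drama break + reality-finale break + podcast midroll + sports pregame + late-talk slot — 670 at 165 s.
The 46 s tied up in prime-drama break is better spent on documentary slot — total rises to 674 (168 s).
The closest alternative, prime-drama break + reality-finale break + podcast midroll + sports pregame + late-talk slot, reaches only 670.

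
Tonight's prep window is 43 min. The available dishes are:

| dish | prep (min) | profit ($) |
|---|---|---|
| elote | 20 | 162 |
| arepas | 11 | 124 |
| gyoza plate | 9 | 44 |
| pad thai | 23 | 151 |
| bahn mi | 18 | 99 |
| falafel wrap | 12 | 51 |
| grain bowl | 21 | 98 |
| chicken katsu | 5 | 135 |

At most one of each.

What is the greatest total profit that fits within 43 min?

By profit per min: chicken katsu 27.00, arepas 11.27, elote 8.10 lead.
Best packing: elote + arepas + chicken katsu — 36 min, 421 total.
Every other selection either busts 43 min or fails to beat 421.

421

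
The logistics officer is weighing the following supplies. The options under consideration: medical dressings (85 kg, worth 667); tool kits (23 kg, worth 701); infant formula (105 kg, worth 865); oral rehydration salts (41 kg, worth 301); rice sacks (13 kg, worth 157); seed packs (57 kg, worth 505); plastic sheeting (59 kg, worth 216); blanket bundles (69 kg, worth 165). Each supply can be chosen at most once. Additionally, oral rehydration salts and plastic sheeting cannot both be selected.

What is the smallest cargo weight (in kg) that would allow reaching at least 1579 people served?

Need the lightest bundle worth ≥ 1579.
Taking tool kits + oral rehydration salts + rice sacks + seed packs gives 1664 (≥ 1579) for 134 kg.
Below 134 kg the best achievable stays under 1579.

134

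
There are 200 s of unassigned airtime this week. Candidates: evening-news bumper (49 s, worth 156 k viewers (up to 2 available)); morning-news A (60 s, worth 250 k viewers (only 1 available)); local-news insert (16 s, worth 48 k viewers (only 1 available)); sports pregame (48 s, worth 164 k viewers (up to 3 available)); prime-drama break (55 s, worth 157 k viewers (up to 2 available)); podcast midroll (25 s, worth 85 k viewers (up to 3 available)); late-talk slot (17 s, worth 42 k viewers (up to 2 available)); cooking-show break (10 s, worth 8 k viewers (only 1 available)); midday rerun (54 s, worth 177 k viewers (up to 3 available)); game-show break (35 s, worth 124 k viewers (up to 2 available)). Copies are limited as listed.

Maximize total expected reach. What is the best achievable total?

723

The ratio heuristic lands on morning-news A + local-news insert + sports pregame + 2×game-show break (710) but leaves 6 s idle.
Dropping sports pregame frees 48 s; slotting in midday rerun (54 s) lifts the total to 723 at 200 s.
Nothing else within 200 s beats 723.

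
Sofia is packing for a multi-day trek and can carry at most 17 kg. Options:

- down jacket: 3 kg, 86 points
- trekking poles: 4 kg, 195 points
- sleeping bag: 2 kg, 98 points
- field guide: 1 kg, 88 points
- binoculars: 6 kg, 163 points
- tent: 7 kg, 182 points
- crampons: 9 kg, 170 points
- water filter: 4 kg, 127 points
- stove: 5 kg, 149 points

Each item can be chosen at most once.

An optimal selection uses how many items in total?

The maximum utility within 17 kg is 671.
For example trekking poles + sleeping bag + field guide + binoculars + water filter achieves it, using 17 kg.
Every optimal selection uses 5 items.

5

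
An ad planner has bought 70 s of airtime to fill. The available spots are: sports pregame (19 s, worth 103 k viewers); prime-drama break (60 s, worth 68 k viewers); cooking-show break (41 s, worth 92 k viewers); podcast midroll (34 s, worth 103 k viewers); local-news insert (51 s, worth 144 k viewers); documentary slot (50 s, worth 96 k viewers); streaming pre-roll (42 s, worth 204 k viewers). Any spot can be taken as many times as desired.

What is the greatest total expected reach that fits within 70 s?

309

Ranking by ratio (expected reach/s): sports pregame 5.42, streaming pre-roll 4.86, podcast midroll 3.03.
The ratio ordering already packs tightly: 3×sports pregame, 57 s, 309.
Nothing else within 70 s beats 309.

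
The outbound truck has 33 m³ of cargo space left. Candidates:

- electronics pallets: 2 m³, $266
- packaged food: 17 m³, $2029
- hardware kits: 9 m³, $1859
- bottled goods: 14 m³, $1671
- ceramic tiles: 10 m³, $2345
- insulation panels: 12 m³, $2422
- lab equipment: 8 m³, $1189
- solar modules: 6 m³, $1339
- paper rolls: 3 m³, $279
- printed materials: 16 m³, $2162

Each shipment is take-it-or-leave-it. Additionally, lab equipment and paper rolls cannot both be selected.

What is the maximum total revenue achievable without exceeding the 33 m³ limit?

6892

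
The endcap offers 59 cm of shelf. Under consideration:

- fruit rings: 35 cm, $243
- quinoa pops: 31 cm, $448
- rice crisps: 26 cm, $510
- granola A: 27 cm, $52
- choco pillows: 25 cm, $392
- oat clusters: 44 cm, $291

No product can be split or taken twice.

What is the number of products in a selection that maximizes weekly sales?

2

Best achievable weekly sales is 958.
One optimal bundle: quinoa pops + rice crisps (57 cm).
Any selection reaching 958 contains exactly 2 products.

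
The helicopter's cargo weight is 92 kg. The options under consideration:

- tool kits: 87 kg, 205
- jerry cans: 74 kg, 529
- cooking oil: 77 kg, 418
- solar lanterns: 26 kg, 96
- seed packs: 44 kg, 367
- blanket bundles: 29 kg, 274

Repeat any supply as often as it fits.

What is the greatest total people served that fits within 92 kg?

822

Ranking by ratio (people served/kg): blanket bundles 9.45, seed packs 8.34, jerry cans 7.15, cooking oil 5.43.
3×blanket bundles uses 87 of the 92 kg and totals 822.
Nothing else within 92 kg beats 822.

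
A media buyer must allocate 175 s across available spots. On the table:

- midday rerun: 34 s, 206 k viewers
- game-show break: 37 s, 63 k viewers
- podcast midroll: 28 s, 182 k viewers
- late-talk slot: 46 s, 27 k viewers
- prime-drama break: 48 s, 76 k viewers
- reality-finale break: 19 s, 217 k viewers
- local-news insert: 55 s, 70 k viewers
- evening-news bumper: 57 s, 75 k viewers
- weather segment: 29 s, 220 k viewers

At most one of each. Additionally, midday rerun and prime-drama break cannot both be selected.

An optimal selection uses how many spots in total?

5

Best achievable expected reach is 900.
One optimal bundle: midday rerun + podcast midroll + reality-finale break + evening-news bumper + weather segment (167 s).
Any selection reaching 900 contains exactly 5 spots.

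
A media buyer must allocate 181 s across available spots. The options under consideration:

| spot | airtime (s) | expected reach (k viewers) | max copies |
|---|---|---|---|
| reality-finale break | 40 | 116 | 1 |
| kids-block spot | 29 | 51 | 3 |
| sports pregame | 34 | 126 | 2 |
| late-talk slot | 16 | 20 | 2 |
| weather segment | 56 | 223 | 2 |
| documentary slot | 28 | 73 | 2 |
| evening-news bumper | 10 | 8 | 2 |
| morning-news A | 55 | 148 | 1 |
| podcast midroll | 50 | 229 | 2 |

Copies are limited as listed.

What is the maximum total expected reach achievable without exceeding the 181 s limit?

Greedy by ratio would take late-talk slot + weather segment + 2×podcast midroll: 172 s used, total 701.
The 72 s tied up in late-talk slot and weather segment is better spent on 2×sports pregame + evening-news bumper — total rises to 718 (178 s).
That's the maximum — no swap from here does better than 718.

718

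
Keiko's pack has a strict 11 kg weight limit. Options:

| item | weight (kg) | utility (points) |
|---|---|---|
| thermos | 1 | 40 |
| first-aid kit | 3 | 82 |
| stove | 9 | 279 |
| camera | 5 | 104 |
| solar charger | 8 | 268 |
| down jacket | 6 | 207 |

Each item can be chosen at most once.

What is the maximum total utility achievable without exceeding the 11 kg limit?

350

Ranking by ratio (utility/kg): thermos 40.00, down jacket 34.50, solar charger 33.50, stove 31.00.
A density-first pass picks thermos + first-aid kit + down jacket — 329 at 10 kg.
Dropping thermos and down jacket frees 7 kg; slotting in solar charger (8 kg) lifts the total to 350 at 11 kg.
The closest alternative, thermos + first-aid kit + down jacket, reaches only 329.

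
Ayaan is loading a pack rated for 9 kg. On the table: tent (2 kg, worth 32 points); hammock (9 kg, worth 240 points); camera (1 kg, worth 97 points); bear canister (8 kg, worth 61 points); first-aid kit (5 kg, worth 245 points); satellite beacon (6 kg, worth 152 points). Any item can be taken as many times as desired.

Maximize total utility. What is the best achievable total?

873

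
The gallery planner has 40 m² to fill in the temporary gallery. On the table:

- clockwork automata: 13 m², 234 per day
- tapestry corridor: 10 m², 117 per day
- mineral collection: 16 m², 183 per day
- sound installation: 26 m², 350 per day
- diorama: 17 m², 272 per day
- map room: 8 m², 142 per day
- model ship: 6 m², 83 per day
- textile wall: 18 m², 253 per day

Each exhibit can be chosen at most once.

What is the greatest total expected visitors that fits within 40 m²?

By expected visitors per m²: clockwork automata 18.00, map room 17.75, diorama 16.00 lead.
Taking clockwork automata + diorama + map room: 38 m² used, 648 in expected visitors.
The spare 2 m² is too small for any remaining exhibit, and no exchange beats 648.

648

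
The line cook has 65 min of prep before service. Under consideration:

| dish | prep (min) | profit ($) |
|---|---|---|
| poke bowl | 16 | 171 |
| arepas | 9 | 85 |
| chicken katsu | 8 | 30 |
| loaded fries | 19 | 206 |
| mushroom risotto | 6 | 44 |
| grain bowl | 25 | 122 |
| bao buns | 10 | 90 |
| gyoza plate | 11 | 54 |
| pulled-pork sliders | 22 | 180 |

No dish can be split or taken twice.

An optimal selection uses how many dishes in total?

Optimal total is 606.
For example poke bowl + arepas + loaded fries + bao buns + gyoza plate achieves it, using 65 min.
Every optimal selection uses 5 dishes.

5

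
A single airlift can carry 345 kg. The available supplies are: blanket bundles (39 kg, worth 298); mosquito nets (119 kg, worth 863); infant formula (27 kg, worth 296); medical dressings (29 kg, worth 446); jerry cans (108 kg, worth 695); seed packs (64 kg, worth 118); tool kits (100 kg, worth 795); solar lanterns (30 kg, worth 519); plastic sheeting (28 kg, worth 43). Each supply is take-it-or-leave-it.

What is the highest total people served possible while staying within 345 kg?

The ratio ordering already packs tightly: blanket bundles + mosquito nets + infant formula + medical dressings + tool kits + solar lanterns, 344 kg, 3217.
No other feasible combination exceeds 3217.

3217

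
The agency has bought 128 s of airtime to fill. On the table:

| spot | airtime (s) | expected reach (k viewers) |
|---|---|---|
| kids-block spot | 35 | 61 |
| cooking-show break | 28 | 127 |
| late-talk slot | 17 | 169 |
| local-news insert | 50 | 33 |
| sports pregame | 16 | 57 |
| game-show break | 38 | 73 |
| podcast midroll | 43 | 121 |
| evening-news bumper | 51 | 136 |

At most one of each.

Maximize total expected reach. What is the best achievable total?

By expected reach per s: late-talk slot 9.94, cooking-show break 4.54, sports pregame 3.56 lead.
Taking the top-ratio spots first gives cooking-show break + late-talk slot + sports pregame + podcast midroll for 474 (104 s).
The 16 s tied up in sports pregame is better spent on game-show break — total rises to 490 (126 s).

490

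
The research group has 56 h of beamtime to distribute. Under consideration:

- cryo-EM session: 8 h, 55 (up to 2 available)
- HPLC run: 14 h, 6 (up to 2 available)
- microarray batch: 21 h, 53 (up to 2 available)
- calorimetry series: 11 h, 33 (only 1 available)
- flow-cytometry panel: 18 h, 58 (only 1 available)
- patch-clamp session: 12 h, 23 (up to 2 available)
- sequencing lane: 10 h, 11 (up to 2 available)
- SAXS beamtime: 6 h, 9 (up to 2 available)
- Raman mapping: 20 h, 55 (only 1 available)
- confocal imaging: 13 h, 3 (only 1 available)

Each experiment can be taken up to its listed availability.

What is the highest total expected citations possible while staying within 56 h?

223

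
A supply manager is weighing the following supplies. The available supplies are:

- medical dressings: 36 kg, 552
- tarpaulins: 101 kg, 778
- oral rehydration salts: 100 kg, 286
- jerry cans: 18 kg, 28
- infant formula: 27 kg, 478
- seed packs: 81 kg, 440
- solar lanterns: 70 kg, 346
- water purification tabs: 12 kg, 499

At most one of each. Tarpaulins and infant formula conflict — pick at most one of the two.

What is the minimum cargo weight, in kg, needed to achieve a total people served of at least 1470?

Minimise kg subject to total people served ≥ 1470.
medical dressings + infant formula + water purification tabs reaches 1529 using 75 kg.
No combination under 75 kg hits 1470.

75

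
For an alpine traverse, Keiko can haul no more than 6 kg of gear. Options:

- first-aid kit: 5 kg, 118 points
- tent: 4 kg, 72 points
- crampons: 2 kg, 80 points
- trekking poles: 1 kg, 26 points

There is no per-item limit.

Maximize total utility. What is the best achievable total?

240

By utility per kg: crampons 40.00, trekking poles 26.00, first-aid kit 23.60 lead.
Best packing: 3×crampons — 6 kg, 240 total.
No other feasible combination exceeds 240.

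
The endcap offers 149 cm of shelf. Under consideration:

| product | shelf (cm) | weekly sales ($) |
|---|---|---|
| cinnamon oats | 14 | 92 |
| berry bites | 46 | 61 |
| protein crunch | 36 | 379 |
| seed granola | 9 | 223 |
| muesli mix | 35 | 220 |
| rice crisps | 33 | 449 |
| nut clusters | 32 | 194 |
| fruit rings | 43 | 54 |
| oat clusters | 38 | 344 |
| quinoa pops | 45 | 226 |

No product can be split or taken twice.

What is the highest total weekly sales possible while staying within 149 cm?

1589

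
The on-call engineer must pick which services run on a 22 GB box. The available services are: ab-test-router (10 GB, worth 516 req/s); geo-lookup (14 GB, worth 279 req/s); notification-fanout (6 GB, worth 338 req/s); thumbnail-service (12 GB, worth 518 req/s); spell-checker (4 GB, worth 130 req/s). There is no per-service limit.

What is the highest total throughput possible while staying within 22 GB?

1192

A density-first pass picks 3×notification-fanout + spell-checker — 1144 at 22 GB.
The 10 GB tied up in notification-fanout and spell-checker is better spent on ab-test-router — total rises to 1192 (22 GB).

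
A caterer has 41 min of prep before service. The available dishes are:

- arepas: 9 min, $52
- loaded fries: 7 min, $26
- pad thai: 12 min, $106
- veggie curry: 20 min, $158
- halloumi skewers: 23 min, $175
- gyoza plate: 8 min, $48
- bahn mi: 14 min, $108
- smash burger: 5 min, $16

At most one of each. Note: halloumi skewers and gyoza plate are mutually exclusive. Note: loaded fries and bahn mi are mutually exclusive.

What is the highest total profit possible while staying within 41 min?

316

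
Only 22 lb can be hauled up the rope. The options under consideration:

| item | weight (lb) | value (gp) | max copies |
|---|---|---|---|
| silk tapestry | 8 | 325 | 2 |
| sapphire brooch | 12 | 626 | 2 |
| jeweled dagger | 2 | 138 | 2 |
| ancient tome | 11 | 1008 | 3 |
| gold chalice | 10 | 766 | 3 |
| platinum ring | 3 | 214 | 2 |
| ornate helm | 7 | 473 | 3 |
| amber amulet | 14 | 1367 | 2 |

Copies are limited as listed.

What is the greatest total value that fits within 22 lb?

2016

Density check — amber amulet 97.64, ancient tome 91.64, gold chalice 76.60 are the best per lb.
Taking the top-ratio items first gives jeweled dagger + 2×platinum ring + amber amulet for 1933 (22 lb).
Replace jeweled dagger and 2×platinum ring and amber amulet with 2×ancient tome: the trade gains 83 net, giving 2016 at 22 lb.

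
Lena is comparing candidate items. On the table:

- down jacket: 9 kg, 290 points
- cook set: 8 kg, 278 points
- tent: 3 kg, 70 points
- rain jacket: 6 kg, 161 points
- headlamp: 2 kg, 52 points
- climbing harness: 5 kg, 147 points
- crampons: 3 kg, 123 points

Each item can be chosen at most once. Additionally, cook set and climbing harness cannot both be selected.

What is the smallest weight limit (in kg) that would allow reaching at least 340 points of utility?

11

Look for the lowest-weight combination reaching 340.
Taking cook set + tent gives 348 (≥ 340) for 11 kg.
No combination under 11 kg hits 340.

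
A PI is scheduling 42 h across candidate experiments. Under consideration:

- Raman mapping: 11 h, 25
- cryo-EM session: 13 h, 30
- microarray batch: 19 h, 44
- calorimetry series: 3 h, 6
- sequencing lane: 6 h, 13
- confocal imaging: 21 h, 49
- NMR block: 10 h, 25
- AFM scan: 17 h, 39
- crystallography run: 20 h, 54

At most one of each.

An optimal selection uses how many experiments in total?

3

Optimal total is 104.
microarray batch + calorimetry series + crystallography run hits 104 at 42 h.
Every optimal selection uses 3 experiments.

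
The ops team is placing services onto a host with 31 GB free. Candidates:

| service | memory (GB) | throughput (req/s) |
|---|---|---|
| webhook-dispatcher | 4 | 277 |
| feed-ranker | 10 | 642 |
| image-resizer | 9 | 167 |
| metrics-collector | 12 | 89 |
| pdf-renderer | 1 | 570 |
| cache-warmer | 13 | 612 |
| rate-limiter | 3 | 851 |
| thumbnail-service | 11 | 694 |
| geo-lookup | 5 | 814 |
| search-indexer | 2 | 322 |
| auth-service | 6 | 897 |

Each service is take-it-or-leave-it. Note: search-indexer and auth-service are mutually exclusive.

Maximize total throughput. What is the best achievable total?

4103

Density check — pdf-renderer 570.00, rate-limiter 283.67, geo-lookup 162.80 are the best per GB.
Webhook-dispatcher + pdf-renderer + rate-limiter + thumbnail-service + geo-lookup + auth-service uses 30 of the 31 GB and totals 4103.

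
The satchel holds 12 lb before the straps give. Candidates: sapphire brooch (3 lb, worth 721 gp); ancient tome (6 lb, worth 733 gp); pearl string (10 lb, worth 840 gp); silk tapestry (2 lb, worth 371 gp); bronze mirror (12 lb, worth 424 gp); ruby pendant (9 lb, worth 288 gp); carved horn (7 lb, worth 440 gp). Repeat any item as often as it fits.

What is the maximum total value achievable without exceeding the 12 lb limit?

Density check — sapphire brooch 240.33, silk tapestry 185.50, ancient tome 122.17 are the best per lb.
Taking 4×sapphire brooch: 12 lb used, 2884 in value.
Nothing else within 12 lb beats 2884.

2884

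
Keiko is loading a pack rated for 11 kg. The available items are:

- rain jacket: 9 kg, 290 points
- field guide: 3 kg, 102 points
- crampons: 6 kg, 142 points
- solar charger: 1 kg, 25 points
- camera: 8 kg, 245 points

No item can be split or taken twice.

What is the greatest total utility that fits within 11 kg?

347

Best packing: field guide + camera — 11 kg, 347 total.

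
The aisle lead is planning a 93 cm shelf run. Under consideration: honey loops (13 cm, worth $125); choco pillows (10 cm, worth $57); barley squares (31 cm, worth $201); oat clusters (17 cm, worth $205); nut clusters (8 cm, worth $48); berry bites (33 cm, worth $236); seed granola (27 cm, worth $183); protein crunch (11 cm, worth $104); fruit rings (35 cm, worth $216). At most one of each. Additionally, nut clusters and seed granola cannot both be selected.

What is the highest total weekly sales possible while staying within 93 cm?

Ranking by ratio (weekly sales/cm): oat clusters 12.06, honey loops 9.62, protein crunch 9.45, berry bites 7.15.
The ratio ordering already packs tightly: honey loops + choco pillows + oat clusters + nut clusters + berry bites + protein crunch, 92 cm, 775.
The closest alternative, honey loops + oat clusters + berry bites + seed granola, reaches only 749.

775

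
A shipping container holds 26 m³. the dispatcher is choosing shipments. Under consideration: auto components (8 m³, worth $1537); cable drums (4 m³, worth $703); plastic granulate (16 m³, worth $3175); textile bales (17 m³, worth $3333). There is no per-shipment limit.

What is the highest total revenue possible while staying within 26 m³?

4870

Ranking by ratio (revenue/m³): plastic granulate 198.44, textile bales 196.06, auto components 192.12, cable drums 175.75.
Taking the top-ratio shipments first gives auto components + plastic granulate for 4712 (24 m³).
The 16 m³ tied up in plastic granulate is better spent on textile bales — total rises to 4870 (25 m³).
Nothing else within 26 m³ beats 4870.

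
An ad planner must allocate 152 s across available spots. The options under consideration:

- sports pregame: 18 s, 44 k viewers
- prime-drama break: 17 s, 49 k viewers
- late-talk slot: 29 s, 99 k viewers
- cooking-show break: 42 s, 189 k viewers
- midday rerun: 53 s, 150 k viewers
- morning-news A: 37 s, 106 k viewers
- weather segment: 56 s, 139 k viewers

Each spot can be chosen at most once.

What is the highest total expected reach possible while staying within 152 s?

The ratio heuristic lands on sports pregame + prime-drama break + late-talk slot + cooking-show break + morning-news A (487) but leaves 9 s idle.
Dropping sports pregame and late-talk slot frees 47 s; slotting in midday rerun (53 s) lifts the total to 494 at 149 s.
No other feasible combination exceeds 494.

494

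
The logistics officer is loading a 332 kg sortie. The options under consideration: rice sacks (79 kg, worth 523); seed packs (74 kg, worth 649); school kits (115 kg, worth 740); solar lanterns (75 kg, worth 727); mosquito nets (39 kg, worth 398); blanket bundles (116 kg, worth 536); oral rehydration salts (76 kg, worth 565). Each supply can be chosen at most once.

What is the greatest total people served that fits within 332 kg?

2514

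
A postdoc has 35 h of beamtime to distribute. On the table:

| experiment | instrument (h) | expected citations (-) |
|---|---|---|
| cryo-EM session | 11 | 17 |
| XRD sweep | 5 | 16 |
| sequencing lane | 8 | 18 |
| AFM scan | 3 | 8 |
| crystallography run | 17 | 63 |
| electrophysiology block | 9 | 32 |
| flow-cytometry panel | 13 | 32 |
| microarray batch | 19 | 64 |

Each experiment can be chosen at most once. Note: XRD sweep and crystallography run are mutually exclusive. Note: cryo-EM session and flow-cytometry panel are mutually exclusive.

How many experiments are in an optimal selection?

Optimal total is 113.
For example sequencing lane + crystallography run + electrophysiology block achieves it, using 34 h.
Any selection reaching 113 contains exactly 3 experiments.

3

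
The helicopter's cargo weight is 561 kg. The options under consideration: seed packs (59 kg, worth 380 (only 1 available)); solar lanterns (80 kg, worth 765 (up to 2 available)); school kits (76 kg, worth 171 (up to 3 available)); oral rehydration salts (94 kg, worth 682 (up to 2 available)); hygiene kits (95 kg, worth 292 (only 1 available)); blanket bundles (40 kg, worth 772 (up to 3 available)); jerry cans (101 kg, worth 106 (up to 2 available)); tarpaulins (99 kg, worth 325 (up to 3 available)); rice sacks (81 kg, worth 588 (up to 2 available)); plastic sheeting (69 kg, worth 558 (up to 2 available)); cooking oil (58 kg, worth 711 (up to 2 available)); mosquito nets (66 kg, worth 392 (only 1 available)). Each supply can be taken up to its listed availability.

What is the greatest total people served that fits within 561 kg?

The ratio heuristic lands on 2×solar lanterns + 3×blanket bundles + 2×plastic sheeting + 2×cooking oil (6384) but leaves 27 kg idle.
Replace plastic sheeting with oral rehydration salts: the trade gains 124 net, giving 6508 at 559 kg.
Every other selection either busts 561 kg or exceeds an availability limit or fails to beat 6508.

6508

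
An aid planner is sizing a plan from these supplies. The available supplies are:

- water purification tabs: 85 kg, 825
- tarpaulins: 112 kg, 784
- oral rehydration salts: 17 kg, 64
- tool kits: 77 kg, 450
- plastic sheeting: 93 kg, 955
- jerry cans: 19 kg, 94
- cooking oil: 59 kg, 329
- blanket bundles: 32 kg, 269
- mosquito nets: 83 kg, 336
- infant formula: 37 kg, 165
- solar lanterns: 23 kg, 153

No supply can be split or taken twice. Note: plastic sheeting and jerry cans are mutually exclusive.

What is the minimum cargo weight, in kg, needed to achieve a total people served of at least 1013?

110

Minimise kg subject to total people served ≥ 1013.
Taking oral rehydration salts + plastic sheeting gives 1019 (≥ 1013) for 110 kg.
No combination under 110 kg hits 1013.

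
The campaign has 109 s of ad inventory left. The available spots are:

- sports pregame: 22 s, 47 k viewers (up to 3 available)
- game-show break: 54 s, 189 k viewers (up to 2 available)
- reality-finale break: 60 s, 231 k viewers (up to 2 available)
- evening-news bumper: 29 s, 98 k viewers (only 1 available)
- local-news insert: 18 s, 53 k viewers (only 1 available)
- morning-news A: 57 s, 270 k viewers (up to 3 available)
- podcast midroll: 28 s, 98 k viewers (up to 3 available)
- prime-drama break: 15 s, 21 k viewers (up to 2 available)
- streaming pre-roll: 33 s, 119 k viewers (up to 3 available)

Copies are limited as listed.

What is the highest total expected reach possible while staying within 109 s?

Ranking by ratio (expected reach/s): morning-news A 4.74, reality-finale break 3.85, streaming pre-roll 3.61.
Taking local-news insert + morning-news A + streaming pre-roll: 108 s used, 442 in expected reach.
Every other selection either busts 109 s or exceeds an availability limit or fails to beat 442.

442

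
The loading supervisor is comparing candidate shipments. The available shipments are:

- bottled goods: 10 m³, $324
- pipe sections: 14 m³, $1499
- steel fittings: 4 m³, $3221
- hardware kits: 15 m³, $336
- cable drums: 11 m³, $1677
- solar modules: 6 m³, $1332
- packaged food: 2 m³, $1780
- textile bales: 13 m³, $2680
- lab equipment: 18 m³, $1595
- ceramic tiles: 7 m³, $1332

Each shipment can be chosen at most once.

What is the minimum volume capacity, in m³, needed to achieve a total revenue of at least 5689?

Look for the lowest-volume combination reaching 5689.
steel fittings + solar modules + packaged food: 6333 revenue at 12 m³.
No combination under 12 m³ hits 5689.

12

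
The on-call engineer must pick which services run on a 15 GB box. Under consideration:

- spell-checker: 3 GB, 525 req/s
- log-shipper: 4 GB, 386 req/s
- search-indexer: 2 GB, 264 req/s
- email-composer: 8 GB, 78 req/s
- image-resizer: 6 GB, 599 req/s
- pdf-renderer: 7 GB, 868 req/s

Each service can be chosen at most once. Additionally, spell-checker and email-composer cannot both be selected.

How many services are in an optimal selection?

3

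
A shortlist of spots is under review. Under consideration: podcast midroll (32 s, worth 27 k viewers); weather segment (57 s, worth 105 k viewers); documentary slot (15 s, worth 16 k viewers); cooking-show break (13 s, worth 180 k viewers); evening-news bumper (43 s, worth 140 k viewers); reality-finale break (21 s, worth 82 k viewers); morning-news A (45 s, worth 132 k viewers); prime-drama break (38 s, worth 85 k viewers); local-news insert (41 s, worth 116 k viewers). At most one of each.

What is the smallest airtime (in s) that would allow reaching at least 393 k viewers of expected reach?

77

Look for the lowest-airtime combination reaching 393.
cooking-show break + evening-news bumper + reality-finale break: 402 expected reach at 77 s.
No combination under 77 s hits 393.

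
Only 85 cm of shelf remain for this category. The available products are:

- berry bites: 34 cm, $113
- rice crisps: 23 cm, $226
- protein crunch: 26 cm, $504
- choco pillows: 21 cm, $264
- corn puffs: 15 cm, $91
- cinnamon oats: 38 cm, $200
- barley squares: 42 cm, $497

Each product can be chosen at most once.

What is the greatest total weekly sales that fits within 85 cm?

Greedy by ratio would take rice crisps + protein crunch + choco pillows + corn puffs: 85 cm used, total 1085.
Dropping rice crisps and choco pillows frees 44 cm; slotting in barley squares (42 cm) lifts the total to 1092 at 83 cm.
The closest alternative, rice crisps + protein crunch + choco pillows + corn puffs, reaches only 1085.

1092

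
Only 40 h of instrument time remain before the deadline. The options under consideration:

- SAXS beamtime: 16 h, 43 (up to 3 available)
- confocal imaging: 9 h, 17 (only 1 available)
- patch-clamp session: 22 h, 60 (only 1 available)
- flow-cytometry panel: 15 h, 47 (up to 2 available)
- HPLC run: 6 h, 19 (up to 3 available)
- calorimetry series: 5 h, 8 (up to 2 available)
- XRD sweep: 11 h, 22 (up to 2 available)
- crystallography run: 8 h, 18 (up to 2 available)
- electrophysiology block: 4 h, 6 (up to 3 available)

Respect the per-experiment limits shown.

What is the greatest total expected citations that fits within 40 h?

119

A density-first pass picks flow-cytometry panel + 3×HPLC run + calorimetry series — 112 at 38 h.
The 17 h tied up in 2×HPLC run and calorimetry series is better spent on flow-cytometry panel + electrophysiology block — total rises to 119 (40 h).
No other feasible combination exceeds 119.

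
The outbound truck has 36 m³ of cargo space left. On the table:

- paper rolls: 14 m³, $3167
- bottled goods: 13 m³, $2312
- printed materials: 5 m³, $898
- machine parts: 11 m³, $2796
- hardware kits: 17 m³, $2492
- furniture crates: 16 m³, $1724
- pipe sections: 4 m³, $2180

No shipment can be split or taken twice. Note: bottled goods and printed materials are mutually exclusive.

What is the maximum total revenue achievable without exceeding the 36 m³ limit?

9041

Density check — pipe sections 545.00, machine parts 254.18, paper rolls 226.21, printed materials 179.60 are the best per m³.
Paper rolls + printed materials + machine parts + pipe sections uses 34 of the 36 m³ and totals 9041.
Nothing else feasible within 36 m³ beats 9041.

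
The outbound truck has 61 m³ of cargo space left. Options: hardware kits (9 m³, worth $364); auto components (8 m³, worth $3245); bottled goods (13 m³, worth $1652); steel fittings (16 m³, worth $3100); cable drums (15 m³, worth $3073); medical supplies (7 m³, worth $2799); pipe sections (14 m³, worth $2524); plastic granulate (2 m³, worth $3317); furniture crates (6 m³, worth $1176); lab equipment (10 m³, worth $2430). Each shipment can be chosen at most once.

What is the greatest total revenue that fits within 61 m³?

17964

Ranking by ratio (revenue/m³): plastic granulate 1658.50, auto components 405.62, medical supplies 399.86.
Taking the top-ratio shipments first gives auto components + bottled goods + cable drums + medical supplies + plastic granulate + furniture crates + lab equipment for 17692 (61 m³).
Replace bottled goods and furniture crates with steel fittings: the trade gains 272 net, giving 17964 at 58 m³.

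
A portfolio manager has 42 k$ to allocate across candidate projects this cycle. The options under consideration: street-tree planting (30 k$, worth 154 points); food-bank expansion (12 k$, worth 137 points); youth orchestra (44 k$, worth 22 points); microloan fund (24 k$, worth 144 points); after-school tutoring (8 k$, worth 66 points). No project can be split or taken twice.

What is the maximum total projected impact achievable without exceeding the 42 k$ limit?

Greedy by ratio would take food-bank expansion + after-school tutoring: 20 k$ used, total 203.
Dropping after-school tutoring frees 8 k$; slotting in street-tree planting (30 k$) lifts the total to 291 at 42 k$.
Next best is food-bank expansion + microloan fund at 281 (36 k$) — short by 10.

291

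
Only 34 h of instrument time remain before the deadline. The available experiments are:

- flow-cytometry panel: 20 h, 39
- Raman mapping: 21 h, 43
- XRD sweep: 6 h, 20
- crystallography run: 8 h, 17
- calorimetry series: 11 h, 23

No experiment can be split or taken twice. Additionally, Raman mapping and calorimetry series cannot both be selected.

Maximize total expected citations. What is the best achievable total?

76

Taking the top-ratio experiments first gives XRD sweep + crystallography run + calorimetry series for 60 (25 h).
The 11 h tied up in calorimetry series is better spent on flow-cytometry panel — total rises to 76 (34 h).
No other feasible combination exceeds 76.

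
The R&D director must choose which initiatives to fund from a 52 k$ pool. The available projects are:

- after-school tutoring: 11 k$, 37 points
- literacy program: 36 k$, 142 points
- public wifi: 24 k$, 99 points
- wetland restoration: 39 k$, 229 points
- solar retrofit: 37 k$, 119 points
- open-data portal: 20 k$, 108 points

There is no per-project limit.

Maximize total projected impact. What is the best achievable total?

The ratio ordering already packs tightly: after-school tutoring + wetland restoration, 50 k$, 266.
The spare 2 k$ is too small for any remaining project, and no exchange beats 266.

266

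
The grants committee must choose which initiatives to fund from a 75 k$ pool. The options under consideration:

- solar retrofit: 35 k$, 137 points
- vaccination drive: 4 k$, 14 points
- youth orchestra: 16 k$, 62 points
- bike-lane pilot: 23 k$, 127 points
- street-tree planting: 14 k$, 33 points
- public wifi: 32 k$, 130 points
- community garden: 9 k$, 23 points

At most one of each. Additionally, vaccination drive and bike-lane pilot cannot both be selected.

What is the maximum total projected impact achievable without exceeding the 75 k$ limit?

326

Taking solar retrofit + youth orchestra + bike-lane pilot: 74 k$ used, 326 in projected impact.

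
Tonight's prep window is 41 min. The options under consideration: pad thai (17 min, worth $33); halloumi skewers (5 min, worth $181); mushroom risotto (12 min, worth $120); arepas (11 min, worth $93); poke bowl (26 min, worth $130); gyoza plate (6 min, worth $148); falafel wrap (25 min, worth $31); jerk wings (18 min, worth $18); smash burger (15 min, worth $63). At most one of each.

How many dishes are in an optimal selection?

The maximum profit within 41 min is 542.
One optimal bundle: halloumi skewers + mushroom risotto + arepas + gyoza plate (34 min).
All optima have 4 dishes.

4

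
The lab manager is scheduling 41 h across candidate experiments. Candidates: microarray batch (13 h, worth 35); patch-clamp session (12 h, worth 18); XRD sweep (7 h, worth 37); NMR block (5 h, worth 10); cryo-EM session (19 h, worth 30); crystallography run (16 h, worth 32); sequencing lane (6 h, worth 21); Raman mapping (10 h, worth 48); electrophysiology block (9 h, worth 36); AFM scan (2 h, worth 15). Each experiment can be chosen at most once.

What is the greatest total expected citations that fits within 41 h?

171

A density-first pass picks XRD sweep + NMR block + sequencing lane + Raman mapping + electrophysiology block + AFM scan — 167 at 39 h.
Replace NMR block and sequencing lane with microarray batch: the trade gains 4 net, giving 171 at 41 h.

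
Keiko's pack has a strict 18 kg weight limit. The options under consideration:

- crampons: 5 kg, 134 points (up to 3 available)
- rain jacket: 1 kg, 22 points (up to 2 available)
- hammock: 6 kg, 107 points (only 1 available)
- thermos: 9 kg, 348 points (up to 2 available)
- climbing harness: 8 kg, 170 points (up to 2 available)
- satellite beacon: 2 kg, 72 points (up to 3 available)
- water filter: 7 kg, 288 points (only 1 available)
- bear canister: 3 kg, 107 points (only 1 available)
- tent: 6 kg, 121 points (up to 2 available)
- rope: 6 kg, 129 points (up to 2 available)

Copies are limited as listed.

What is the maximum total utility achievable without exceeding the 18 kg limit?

708

Best packing: thermos + satellite beacon + water filter — 18 kg, 708 total.
Nothing else within 18 kg beats 708.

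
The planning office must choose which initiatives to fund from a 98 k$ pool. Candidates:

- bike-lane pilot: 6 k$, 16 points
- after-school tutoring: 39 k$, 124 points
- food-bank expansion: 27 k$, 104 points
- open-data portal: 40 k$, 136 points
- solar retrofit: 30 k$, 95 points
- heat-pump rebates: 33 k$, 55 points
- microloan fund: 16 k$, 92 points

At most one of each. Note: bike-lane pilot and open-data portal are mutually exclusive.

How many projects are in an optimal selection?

3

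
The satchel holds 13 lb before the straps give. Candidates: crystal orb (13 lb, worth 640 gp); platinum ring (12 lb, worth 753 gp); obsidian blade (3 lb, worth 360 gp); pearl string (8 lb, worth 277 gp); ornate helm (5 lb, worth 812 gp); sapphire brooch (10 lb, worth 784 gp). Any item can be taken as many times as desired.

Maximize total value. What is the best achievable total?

1984

Obsidian blade + 2×ornate helm uses 13 of the 13 lb and totals 1984.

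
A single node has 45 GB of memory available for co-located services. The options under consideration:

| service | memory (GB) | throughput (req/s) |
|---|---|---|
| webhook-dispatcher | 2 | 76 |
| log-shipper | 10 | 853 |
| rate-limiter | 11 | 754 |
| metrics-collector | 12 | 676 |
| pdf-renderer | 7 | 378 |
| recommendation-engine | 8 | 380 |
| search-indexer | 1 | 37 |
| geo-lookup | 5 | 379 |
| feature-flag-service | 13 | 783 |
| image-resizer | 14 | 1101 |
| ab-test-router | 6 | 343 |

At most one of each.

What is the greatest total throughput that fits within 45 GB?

3229

Greedy by ratio would take webhook-dispatcher + log-shipper + rate-limiter + search-indexer + geo-lookup + image-resizer: 43 GB used, total 3200.
Dropping rate-limiter frees 11 GB; slotting in feature-flag-service (13 GB) lifts the total to 3229 at 45 GB.
Next best is webhook-dispatcher + log-shipper + rate-limiter + search-indexer + geo-lookup + image-resizer at 3200 (43 GB) — short by 29.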